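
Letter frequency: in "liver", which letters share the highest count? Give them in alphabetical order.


Word: "liver"
Letter counts:
  'e': 1
  'i': 1
  'l': 1
  'r': 1
  'v': 1
Maximum count = 1
Most frequent = 'e', 'i', 'l', 'r', 'v' (1 time each)


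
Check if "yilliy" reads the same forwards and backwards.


Word: "yilliy"
Reversed: "yilliy"
Forward == Backward? yilliy == yilliy
Palindrome = Yes


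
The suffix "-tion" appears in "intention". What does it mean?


Suffix: -tion
Example: intention = intend + -tion, with a spelling change
Meaning = act or process


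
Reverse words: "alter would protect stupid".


Original: "alter would protect stupid"
Words (1..n): alter | would | protect | stupid
Reversed (n..1): stupid | protect | would | alter
Result = "stupid protect would alter"


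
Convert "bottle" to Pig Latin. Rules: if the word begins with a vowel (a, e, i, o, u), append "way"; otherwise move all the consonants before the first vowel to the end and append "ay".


Word: "bottle"
Starts with consonant(s) → move to end, add 'ay'
Consonant cluster: "b"
Pig Latin = "ottlebay"


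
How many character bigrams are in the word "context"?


Word: "context" (length 7)
Number of 2-grams = length - 2 + 1 = 7 - 2 + 1
= 6


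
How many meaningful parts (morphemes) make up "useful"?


Word: "useful"
Morphemes: use | -ful
Each morpheme carries meaning
= 2 morphemes


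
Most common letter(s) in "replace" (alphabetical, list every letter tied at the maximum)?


Word: "replace"
Letter counts:
  'a': 1
  'c': 1
  'e': 2
  'l': 1
  'p': 1
  'r': 1
Maximum count = 2
Most frequent = 'e' (2 times each)


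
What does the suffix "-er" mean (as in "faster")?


Suffix: -er
As in: faster -> fast + -er
Meaning = one who / more


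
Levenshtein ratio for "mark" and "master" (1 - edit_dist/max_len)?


Word 1: "mark" (length 4)
Word 2: "master" (length 6)
One optimal edit sequence:
  1. keep 'm'
  2. keep 'a'
  3. insert 's'  (+1)
  4. insert 't'  (+1)
  5. substitute 'r' -> 'e'  (+1)
  6. substitute 'k' -> 'r'  (+1)
Edit distance = 4
Max length = max(4, 6) = 6
Similarity = 1 - 4/6
= 0.3333


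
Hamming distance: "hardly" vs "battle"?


Comparing character by character (same length = 6):
  Pos 0: 'h' vs 'b' !=
  Pos 1: 'a' vs 'a' =
  Pos 2: 'r' vs 't' !=
  Pos 3: 'd' vs 't' !=
  Pos 4: 'l' vs 'l' =
  Pos 5: 'y' vs 'e' !=
Hamming distance = 4


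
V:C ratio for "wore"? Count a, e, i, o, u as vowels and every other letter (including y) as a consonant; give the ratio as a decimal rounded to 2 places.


Word: "wore"
Vowels (a,e,i,o,u): 2
Consonants: 2
Ratio = 2/2
= 1.00


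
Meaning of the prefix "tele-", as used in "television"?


Prefix: tele-
As in: television -> tele- + vision
Meaning = distant


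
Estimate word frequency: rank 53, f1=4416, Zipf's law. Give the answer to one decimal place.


Zipf's law: f(r) = f(1) / r
f(1) = 4416
f(53) = 4416 / 53
= 83.3 occurrences


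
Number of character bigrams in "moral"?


Word: "moral" (length 5)
Number of 2-grams = length - 2 + 1 = 5 - 2 + 1
= 4


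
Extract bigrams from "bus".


Word: "bus" (length 3)
Number of bigrams = 3 - 2 + 1 = 2
  Position 0: "bu"
  Position 1: "us"
Bigrams = "bu", "us"


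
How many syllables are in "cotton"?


Word: "cotton"
Syllable breakdown: cot / ton
Counting: 2 parts
= 2 syllables


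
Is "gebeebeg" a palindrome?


Word: "gebeebeg"
Reversed: "gebeebeg"
Forward == Backward? gebeebeg == gebeebeg
Palindrome = Yes


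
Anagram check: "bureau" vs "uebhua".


Word 1: "bureau" → sorted: aberuu
Word 2: "uebhua" → sorted: abehuu
Same letters? aberuu != abehuu
Anagram = No


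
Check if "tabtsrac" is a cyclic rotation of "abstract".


Word: "abstract", Candidate: "tabtsrac"
Method: check if candidate is substring of word+word
"abstractabstract" contains "tabtsrac"? No
Is rotation = No


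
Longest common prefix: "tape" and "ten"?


Word 1: "tape"
Word 2: "ten"
Comparing from start:
  Pos 0: 't' == 't'
  Pos 1: 'a' != 'e' (stop)
LCP = "t" (length 1)


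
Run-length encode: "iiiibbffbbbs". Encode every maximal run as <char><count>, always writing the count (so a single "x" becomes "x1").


String: "iiiibbffbbbs"
Scanning for consecutive runs:
  'i' x 4
  'b' x 2
  'f' x 2
  'b' x 3
  's' x 1
RLE = "i4b2f2b3s1"


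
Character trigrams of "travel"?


Word: "travel" (length 6)
Number of trigrams = 6 - 3 + 1 = 4
  Position 0: "tra"
  Position 1: "rav"
  Position 2: "ave"
  Position 3: "vel"
Trigrams = "tra", "rav", "ave", "vel"


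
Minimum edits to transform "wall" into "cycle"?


Word 1: "wall" (length 4)
Word 2: "cycle" (length 5)
One optimal edit sequence (insert/delete/substitute each cost 1):
  1. insert 'c'  (+1)
  2. substitute 'w' -> 'y'  (+1)
  3. substitute 'a' -> 'c'  (+1)
  4. keep 'l'
  5. substitute 'l' -> 'e'  (+1)
Total edit operations: 4
Edit distance = 4


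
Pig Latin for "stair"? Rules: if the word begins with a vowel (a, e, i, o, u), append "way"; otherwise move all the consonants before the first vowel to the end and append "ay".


Word: "stair"
Starts with consonant(s) → move to end, add 'ay'
Consonant cluster: "st"
Pig Latin = "airstay"


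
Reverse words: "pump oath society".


Original: "pump oath society"
Words (1..n): pump | oath | society
Reversed (n..1): society | oath | pump
Result = "society oath pump"


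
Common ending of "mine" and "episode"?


Word 1: "mine"
Word 2: "episode"
Comparing from end:
  Pos -1: 'e' == 'e'
  Pos -2: 'n' != 'd' (stop)
LCS = "e" (length 1)


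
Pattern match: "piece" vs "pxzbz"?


Pattern of "piece": [0, 1, 2, 3, 2]
Pattern of "pxzbz": [0, 1, 2, 3, 2]
Patterns match
Same pattern = Yes


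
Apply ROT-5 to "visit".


Word: "visit"
Shift: 5
Each letter → (letter + shift) mod 26:
  'v' (21) + 5 = 0 → 'a'
  'i' (8) + 5 = 13 → 'n'
  's' (18) + 5 = 23 → 'x'
  'i' (8) + 5 = 13 → 'n'
  't' (19) + 5 = 24 → 'y'
Result = "anxny"


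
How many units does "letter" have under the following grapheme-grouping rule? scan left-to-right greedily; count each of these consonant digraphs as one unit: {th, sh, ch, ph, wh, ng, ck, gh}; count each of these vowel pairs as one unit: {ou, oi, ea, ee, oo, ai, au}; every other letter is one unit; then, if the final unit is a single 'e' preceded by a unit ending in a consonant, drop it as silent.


Word: "letter" (6 letters)
Left-to-right scan:
  (1) 'l' (letter)
  (2) 'e' (letter)
  (3) 't' (letter)
  (4) 't' (letter)
  (5) 'e' (letter)
  (6) 'r' (letter)
Units from scan: 6
Sound units = 6 units


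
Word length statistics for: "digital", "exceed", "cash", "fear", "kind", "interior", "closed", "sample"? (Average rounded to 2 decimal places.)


Lengths: "digital"=7, "exceed"=6, "cash"=4, "fear"=4, "kind"=4, "interior"=8, "closed"=6, "sample"=6
Sum = 45, Count = 8
Average = 45/8 = 5.63
= avg=5.63, min=4, max=8


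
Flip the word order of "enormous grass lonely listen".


Original: "enormous grass lonely listen"
Words (1..n): enormous | grass | lonely | listen
Reversed (n..1): listen | lonely | grass | enormous
Result = "listen lonely grass enormous"


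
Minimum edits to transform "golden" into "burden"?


Word 1: "golden" (length 6)
Word 2: "burden" (length 6)
One optimal edit sequence (insert/delete/substitute each cost 1):
  1. substitute 'g' -> 'b'  (+1)
  2. substitute 'o' -> 'u'  (+1)
  3. substitute 'l' -> 'r'  (+1)
  4. keep 'd'
  5. keep 'e'
  6. keep 'n'
Total edit operations: 3
Edit distance = 3


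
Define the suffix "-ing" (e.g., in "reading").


Suffix: -ing
Example: reading = read + -ing
Meaning = present participle


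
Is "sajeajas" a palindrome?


Word: "sajeajas"
Reversed: "sajaejas"
Forward == Backward? sajeajas != sajaejas
Palindrome = No


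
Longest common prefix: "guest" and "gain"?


Word 1: "guest"
Word 2: "gain"
Comparing from start:
  Pos 0: 'g' == 'g'
  Pos 1: 'u' != 'a' (stop)
LCP = "g" (length 1)


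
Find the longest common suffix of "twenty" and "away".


Word 1: "twenty"
Word 2: "away"
Comparing from end:
  Pos -1: 'y' == 'y'
  Pos -2: 't' != 'a' (stop)
LCS = "y" (length 1)


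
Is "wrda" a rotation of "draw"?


Word: "draw", Candidate: "wrda"
Method: check if candidate is substring of word+word
"drawdraw" contains "wrda"? No
Is rotation = No


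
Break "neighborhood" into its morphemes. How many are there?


Word: "neighborhood"
Morphemes: neighbor / -hood
Each morpheme carries meaning
= 2 morphemes


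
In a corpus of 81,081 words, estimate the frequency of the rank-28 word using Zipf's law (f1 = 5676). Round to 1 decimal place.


Zipf's law: f(r) = f(1) / r
f(1) = 5676
f(28) = 5676 / 28
= 202.7 occurrences


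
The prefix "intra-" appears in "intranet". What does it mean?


Prefix: intra-
As in: intranet -> intra- + net
Meaning = within


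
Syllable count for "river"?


Word: "river"
Syllable breakdown: riv-er
Counting: 2 parts
= 2 syllables


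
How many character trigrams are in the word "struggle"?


Word: "struggle" (length 8)
Number of 3-grams = length - 3 + 1 = 8 - 3 + 1
= 6


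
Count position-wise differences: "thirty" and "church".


Comparing character by character (same length = 6):
  Pos 0: 't' vs 'c' !=
  Pos 1: 'h' vs 'h' =
  Pos 2: 'i' vs 'u' !=
  Pos 3: 'r' vs 'r' =
  Pos 4: 't' vs 'c' !=
  Pos 5: 'y' vs 'h' !=
Hamming distance = 4


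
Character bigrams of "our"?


Word: "our" (length 3)
Number of bigrams = 3 - 2 + 1 = 2
  Position 0: "ou"
  Position 1: "ur"
Bigrams = "ou", "ur"


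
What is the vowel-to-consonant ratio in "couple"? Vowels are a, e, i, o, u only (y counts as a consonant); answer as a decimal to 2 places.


Word: "couple"
Vowels (a,e,i,o,u): 3
Consonants: 3
Ratio = 3/3
= 1.00


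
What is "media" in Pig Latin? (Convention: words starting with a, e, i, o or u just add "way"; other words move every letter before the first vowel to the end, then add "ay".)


Word: "media"
Starts with consonant(s) → move to end, add 'ay'
Consonant cluster: "m"
Pig Latin = "ediamay"


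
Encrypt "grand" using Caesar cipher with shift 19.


Word: "grand"
Shift: 19
Each letter → (letter + shift) mod 26:
  'g' (6) + 19 = 25 → 'z'
  'r' (17) + 19 = 10 → 'k'
  'a' (0) + 19 = 19 → 't'
  'n' (13) + 19 = 6 → 'g'
  'd' (3) + 19 = 22 → 'w'
Result = "zktgw"


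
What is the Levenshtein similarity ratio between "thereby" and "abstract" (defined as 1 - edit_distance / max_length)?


Word 1: "thereby" (length 7)
Word 2: "abstract" (length 8)
One optimal edit sequence:
  1. insert 'a'  (+1)
  2. substitute 't' -> 'b'  (+1)
  3. substitute 'h' -> 's'  (+1)
  4. substitute 'e' -> 't'  (+1)
  5. keep 'r'
  6. substitute 'e' -> 'a'  (+1)
  7. substitute 'b' -> 'c'  (+1)
  8. substitute 'y' -> 't'  (+1)
Edit distance = 7
Max length = max(7, 8) = 8
Similarity = 1 - 7/8
= 0.1250


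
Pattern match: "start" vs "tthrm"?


Pattern of "start": [0, 1, 2, 3, 1]
Pattern of "tthrm": [0, 0, 1, 2, 3]
Patterns do not match
Same pattern = No


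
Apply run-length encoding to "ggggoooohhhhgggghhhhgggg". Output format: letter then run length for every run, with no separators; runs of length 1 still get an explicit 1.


String: "ggggoooohhhhgggghhhhgggg"
Scanning for consecutive runs:
  'g' x 4
  'o' x 4
  'h' x 4
  'g' x 4
  'h' x 4
  'g' x 4
RLE = "g4o4h4g4h4g4"


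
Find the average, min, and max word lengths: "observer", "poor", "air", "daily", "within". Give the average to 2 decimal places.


Lengths: "observer"=8, "poor"=4, "air"=3, "daily"=5, "within"=6
Sum = 26, Count = 5
Average = 26/5 = 5.20
= avg=5.20, min=3, max=8


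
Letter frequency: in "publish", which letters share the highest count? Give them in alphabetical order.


Word: "publish"
Letter counts:
  'b': 1
  'h': 1
  'i': 1
  'l': 1
  'p': 1
  's': 1
  'u': 1
Maximum count = 1
Most frequent = 'b', 'h', 'i', 'l', 'p', 's', 'u' (1 time each)


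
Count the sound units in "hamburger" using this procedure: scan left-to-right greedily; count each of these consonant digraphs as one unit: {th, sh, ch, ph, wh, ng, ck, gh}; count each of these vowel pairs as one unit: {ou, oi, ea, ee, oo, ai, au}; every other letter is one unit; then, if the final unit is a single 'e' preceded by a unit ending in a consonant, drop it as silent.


Word: "hamburger" (9 letters)
Left-to-right scan:
  (1) 'h' (letter)
  (2) 'a' (letter)
  (3) 'm' (letter)
  (4) 'b' (letter)
  (5) 'u' (letter)
  (6) 'r' (letter)
  (7) 'g' (letter)
  (8) 'e' (letter)
  (9) 'r' (letter)
Units from scan: 9
Sound units = 9 units


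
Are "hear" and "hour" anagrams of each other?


Word 1: "hear" → sorted: aehr
Word 2: "hour" → sorted: horu
Same letters? aehr != horu
Anagram = No


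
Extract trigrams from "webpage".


Word: "webpage" (length 7)
Number of trigrams = 7 - 3 + 1 = 5
  Position 0: "web"
  Position 1: "ebp"
  Position 2: "bpa"
  Position 3: "pag"
  Position 4: "age"
Trigrams = "web", "ebp", "bpa", "pag", "age"


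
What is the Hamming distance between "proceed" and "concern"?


Comparing character by character (same length = 7):
  Pos 0: 'p' vs 'c' !=
  Pos 1: 'r' vs 'o' !=
  Pos 2: 'o' vs 'n' !=
  Pos 3: 'c' vs 'c' =
  Pos 4: 'e' vs 'e' =
  Pos 5: 'e' vs 'r' !=
  Pos 6: 'd' vs 'n' !=
Hamming distance = 5


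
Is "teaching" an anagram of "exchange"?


Word 1: "exchange" → sorted: aceeghnx
Word 2: "teaching" → sorted: aceghint
Same letters? aceeghnx != aceghint
Anagram = No


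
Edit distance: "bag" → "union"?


Word 1: "bag" (length 3)
Word 2: "union" (length 5)
One optimal edit sequence (insert/delete/substitute each cost 1):
  1. insert 'u'  (+1)
  2. insert 'n'  (+1)
  3. substitute 'b' -> 'i'  (+1)
  4. substitute 'a' -> 'o'  (+1)
  5. substitute 'g' -> 'n'  (+1)
Total edit operations: 5
Edit distance = 5


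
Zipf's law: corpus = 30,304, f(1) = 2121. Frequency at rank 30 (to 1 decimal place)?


Zipf's law: f(r) = f(1) / r
f(1) = 2121
f(30) = 2121 / 30
= 70.7 occurrences


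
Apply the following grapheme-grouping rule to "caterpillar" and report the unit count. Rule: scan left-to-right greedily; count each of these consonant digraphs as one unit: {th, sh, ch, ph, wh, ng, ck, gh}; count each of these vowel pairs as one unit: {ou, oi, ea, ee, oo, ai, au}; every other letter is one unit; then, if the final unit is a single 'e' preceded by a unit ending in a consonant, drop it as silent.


Word: "caterpillar" (11 letters)
Left-to-right scan:
  [1] 'c' (letter)
  [2] 'a' (letter)
  [3] 't' (letter)
  [4] 'e' (letter)
  [5] 'r' (letter)
  [6] 'p' (letter)
  [7] 'i' (letter)
  [8] 'l' (letter)
  [9] 'l' (letter)
  [10] 'a' (letter)
  [11] 'r' (letter)
Units from scan: 11
Sound units = 11 units


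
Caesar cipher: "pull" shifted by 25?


Word: "pull"
Shift: 25
Each letter → (letter + shift) mod 26:
  'p' (15) + 25 = 14 → 'o'
  'u' (20) + 25 = 19 → 't'
  'l' (11) + 25 = 10 → 'k'
  'l' (11) + 25 = 10 → 'k'
Result = "otkk"


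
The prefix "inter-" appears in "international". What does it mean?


Prefix: inter-
Example: international = inter- + national
Meaning = between


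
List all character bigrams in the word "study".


Word: "study" (length 5)
Number of bigrams = 5 - 2 + 1 = 4
  Position 0: "st"
  Position 1: "tu"
  Position 2: "ud"
  Position 3: "dy"
Bigrams = "st", "tu", "ud", "dy"


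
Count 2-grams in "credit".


Word: "credit" (length 6)
Number of 2-grams = length - 2 + 1 = 6 - 2 + 1
= 5


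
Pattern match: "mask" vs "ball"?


Pattern of "mask": [0, 1, 2, 3]
Pattern of "ball": [0, 1, 2, 2]
Patterns do not match
Same pattern = No


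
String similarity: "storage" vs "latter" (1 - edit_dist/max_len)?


Word 1: "storage" (length 7)
Word 2: "latter" (length 6)
One optimal edit sequence:
  1. delete 's'  (+1)
  2. substitute 't' -> 'l'  (+1)
  3. substitute 'o' -> 'a'  (+1)
  4. substitute 'r' -> 't'  (+1)
  5. substitute 'a' -> 't'  (+1)
  6. substitute 'g' -> 'e'  (+1)
  7. substitute 'e' -> 'r'  (+1)
Edit distance = 7
Max length = max(7, 6) = 7
Similarity = 1 - 7/7
= 0.0000


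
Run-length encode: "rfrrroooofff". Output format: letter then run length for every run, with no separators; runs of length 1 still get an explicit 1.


String: "rfrrroooofff"
Scanning for consecutive runs:
  'r' x 1
  'f' x 1
  'r' x 3
  'o' x 4
  'f' x 3
RLE = "r1f1r3o4f3"


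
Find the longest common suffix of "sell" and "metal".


Word 1: "sell"
Word 2: "metal"
Comparing from end:
  Pos -1: 'l' == 'l'
  Pos -2: 'l' != 'a' (stop)
LCS = "l" (length 1)


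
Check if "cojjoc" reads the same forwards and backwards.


Word: "cojjoc"
Reversed: "cojjoc"
Forward == Backward? cojjoc == cojjoc
Palindrome = Yes


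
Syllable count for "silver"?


Word: "silver"
Syllable breakdown: sil | ver
Counting: 2 parts
= 2 syllables


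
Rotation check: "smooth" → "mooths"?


Word: "smooth", Candidate: "mooths"
Method: check if candidate is substring of word+word
"smoothsmooth" contains "mooths"? Yes
Is rotation = Yes


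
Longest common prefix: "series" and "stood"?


Word 1: "series"
Word 2: "stood"
Comparing from start:
  Pos 0: 's' == 's'
  Pos 1: 'e' != 't' (stop)
LCP = "s" (length 1)


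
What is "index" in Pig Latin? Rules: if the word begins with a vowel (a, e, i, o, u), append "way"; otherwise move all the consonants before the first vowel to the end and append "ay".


Word: "index"
Starts with vowel → add 'way'
Pig Latin = "indexway"


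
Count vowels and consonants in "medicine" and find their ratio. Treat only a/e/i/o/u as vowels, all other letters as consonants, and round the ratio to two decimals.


Word: "medicine"
Vowels (a,e,i,o,u): 4
Consonants: 4
Ratio = 4/4
= 1.00


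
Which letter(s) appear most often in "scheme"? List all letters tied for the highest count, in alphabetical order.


Word: "scheme"
Letter counts:
  'c': 1
  'e': 2
  'h': 1
  'm': 1
  's': 1
Maximum count = 2
Most frequent = 'e' (2 times each)


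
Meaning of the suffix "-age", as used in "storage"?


Suffix: -age
Example: storage = store + -age, with a spelling change
Meaning = result / collection


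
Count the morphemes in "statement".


Word: "statement"
Morphemes: state + -ment
Each morpheme carries meaning
= 2 morphemes


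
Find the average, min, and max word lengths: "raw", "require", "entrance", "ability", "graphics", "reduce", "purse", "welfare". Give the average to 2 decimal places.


Lengths: "raw"=3, "require"=7, "entrance"=8, "ability"=7, "graphics"=8, "reduce"=6, "purse"=5, "welfare"=7
Sum = 51, Count = 8
Average = 51/8 = 6.38
= avg=6.38, min=3, max=8


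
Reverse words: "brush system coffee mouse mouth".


Original: "brush system coffee mouse mouth"
Words (1..n): brush | system | coffee | mouse | mouth
Reversed (n..1): mouth | mouse | coffee | system | brush
Result = "mouth mouse coffee system brush"


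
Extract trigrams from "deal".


Word: "deal" (length 4)
Number of trigrams = 4 - 3 + 1 = 2
  Position 0: "dea"
  Position 1: "eal"
Trigrams = "dea", "eal"


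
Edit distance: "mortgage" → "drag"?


Word 1: "mortgage" (length 8)
Word 2: "drag" (length 4)
One optimal edit sequence (insert/delete/substitute each cost 1):
  1. delete 'm'  (+1)
  2. substitute 'o' -> 'd'  (+1)
  3. keep 'r'
  4. delete 't'  (+1)
  5. delete 'g'  (+1)
  6. keep 'a'
  7. keep 'g'
  8. delete 'e'  (+1)
Total edit operations: 5
Edit distance = 5


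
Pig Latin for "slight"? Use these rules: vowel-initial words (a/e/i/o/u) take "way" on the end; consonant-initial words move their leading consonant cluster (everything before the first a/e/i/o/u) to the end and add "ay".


Word: "slight"
Starts with consonant(s) → move to end, add 'ay'
Consonant cluster: "sl"
Pig Latin = "ightslay"


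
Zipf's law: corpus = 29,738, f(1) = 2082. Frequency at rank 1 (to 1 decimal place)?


Zipf's law: f(r) = f(1) / r
f(1) = 2082
f(1) = 2082 / 1
= 2082.0 occurrences


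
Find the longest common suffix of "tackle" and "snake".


Word 1: "tackle"
Word 2: "snake"
Comparing from end:
  Pos -1: 'e' == 'e'
  Pos -2: 'l' != 'k' (stop)
LCS = "e" (length 1)


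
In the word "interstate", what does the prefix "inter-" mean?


Prefix: inter-
Example: interstate (inter- + state)
Meaning = between


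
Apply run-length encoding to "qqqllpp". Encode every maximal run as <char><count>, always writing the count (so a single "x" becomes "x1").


String: "qqqllpp"
Scanning for consecutive runs:
  'q' x 3
  'l' x 2
  'p' x 2
RLE = "q3l2p2"


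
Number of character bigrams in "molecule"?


Word: "molecule" (length 8)
Number of 2-grams = length - 2 + 1 = 8 - 2 + 1
= 7


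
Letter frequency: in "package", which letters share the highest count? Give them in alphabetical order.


Word: "package"
Letter counts:
  'a': 2
  'c': 1
  'e': 1
  'g': 1
  'k': 1
  'p': 1
Maximum count = 2
Most frequent = 'a' (2 times each)


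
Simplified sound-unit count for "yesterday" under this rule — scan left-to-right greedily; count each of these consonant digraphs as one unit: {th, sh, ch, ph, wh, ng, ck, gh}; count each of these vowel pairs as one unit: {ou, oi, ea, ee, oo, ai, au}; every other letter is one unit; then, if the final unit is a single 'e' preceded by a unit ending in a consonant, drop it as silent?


Word: "yesterday" (9 letters)
Left-to-right scan:
  (1) 'y' (letter)
  (2) 'e' (letter)
  (3) 's' (letter)
  (4) 't' (letter)
  (5) 'e' (letter)
  (6) 'r' (letter)
  (7) 'd' (letter)
  (8) 'a' (letter)
  (9) 'y' (letter)
Units from scan: 9
Sound units = 9 units


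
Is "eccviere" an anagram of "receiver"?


Word 1: "receiver" → sorted: ceeeirrv
Word 2: "eccviere" → sorted: cceeeirv
Same letters? ceeeirrv != cceeeirv
Anagram = No


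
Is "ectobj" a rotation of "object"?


Word: "object", Candidate: "ectobj"
Method: check if candidate is substring of word+word
"objectobject" contains "ectobj"? Yes
Is rotation = Yes


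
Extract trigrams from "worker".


Word: "worker" (length 6)
Number of trigrams = 6 - 3 + 1 = 4
  Position 0: "wor"
  Position 1: "ork"
  Position 2: "rke"
  Position 3: "ker"
Trigrams = "wor", "ork", "rke", "ker"


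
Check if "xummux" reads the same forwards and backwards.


Word: "xummux"
Reversed: "xummux"
Forward == Backward? xummux == xummux
Palindrome = Yes


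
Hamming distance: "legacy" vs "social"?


Comparing character by character (same length = 6):
  Pos 0: 'l' vs 's' !=
  Pos 1: 'e' vs 'o' !=
  Pos 2: 'g' vs 'c' !=
  Pos 3: 'a' vs 'i' !=
  Pos 4: 'c' vs 'a' !=
  Pos 5: 'y' vs 'l' !=
Hamming distance = 6


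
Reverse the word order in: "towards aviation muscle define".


Original: "towards aviation muscle define"
Words (1..n): towards | aviation | muscle | define
Reversed (n..1): define | muscle | aviation | towards
Result = "define muscle aviation towards"


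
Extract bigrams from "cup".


Word: "cup" (length 3)
Number of bigrams = 3 - 2 + 1 = 2
  Position 0: "cu"
  Position 1: "up"
Bigrams = "cu", "up"


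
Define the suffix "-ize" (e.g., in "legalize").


Suffix: -ize
As in: legalize -> legal + -ize
Meaning = to make


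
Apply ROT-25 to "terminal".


Word: "terminal"
Shift: 25
Each letter → (letter + shift) mod 26:
  't' (19) + 25 = 18 → 's'
  'e' (4) + 25 = 3 → 'd'
  'r' (17) + 25 = 16 → 'q'
  'm' (12) + 25 = 11 → 'l'
  'i' (8) + 25 = 7 → 'h'
  'n' (13) + 25 = 12 → 'm'
  'a' (0) + 25 = 25 → 'z'
  'l' (11) + 25 = 10 → 'k'
Result = "sdqlhmzk"


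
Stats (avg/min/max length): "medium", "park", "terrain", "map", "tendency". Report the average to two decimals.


Lengths: "medium"=6, "park"=4, "terrain"=7, "map"=3, "tendency"=8
Sum = 28, Count = 5
Average = 28/5 = 5.60
= avg=5.60, min=3, max=8


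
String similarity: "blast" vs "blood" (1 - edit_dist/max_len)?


Word 1: "blast" (length 5)
Word 2: "blood" (length 5)
One optimal edit sequence:
  1. keep 'b'
  2. keep 'l'
  3. substitute 'a' -> 'o'  (+1)
  4. substitute 's' -> 'o'  (+1)
  5. substitute 't' -> 'd'  (+1)
Edit distance = 3
Max length = max(5, 5) = 5
Similarity = 1 - 3/5
= 0.4000


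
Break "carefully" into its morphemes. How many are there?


Word: "carefully"
Morphemes: care / -ful / -ly
Each morpheme carries meaning
= 3 morphemes


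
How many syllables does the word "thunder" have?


Word: "thunder"
Syllable breakdown: thun | der
Counting: 2 parts
= 2 syllables


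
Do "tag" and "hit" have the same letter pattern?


Pattern of "tag": [0, 1, 2]
Pattern of "hit": [0, 1, 2]
Patterns match
Same pattern = Yes


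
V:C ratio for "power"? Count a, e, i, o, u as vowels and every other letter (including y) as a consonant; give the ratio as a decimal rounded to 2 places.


Word: "power"
Vowels (a,e,i,o,u): 2
Consonants: 3
Ratio = 2/3
= 0.67


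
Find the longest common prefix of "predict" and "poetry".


Word 1: "predict"
Word 2: "poetry"
Comparing from start:
  Pos 0: 'p' == 'p'
  Pos 1: 'r' != 'o' (stop)
LCP = "p" (length 1)


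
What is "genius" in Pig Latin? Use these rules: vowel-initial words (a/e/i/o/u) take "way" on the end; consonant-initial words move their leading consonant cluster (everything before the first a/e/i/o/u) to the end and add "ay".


Word: "genius"
Starts with consonant(s) → move to end, add 'ay'
Consonant cluster: "g"
Pig Latin = "eniusgay"


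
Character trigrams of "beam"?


Word: "beam" (length 4)
Number of trigrams = 4 - 3 + 1 = 2
  Position 0: "bea"
  Position 1: "eam"
Trigrams = "bea", "eam"


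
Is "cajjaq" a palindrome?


Word: "cajjaq"
Reversed: "qajjac"
Forward == Backward? cajjaq != qajjac
Palindrome = No


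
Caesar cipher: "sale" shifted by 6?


Word: "sale"
Shift: 6
Each letter → (letter + shift) mod 26:
  's' (18) + 6 = 24 → 'y'
  'a' (0) + 6 = 6 → 'g'
  'l' (11) + 6 = 17 → 'r'
  'e' (4) + 6 = 10 → 'k'
Result = "ygrk"


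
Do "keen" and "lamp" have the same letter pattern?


Pattern of "keen": [0, 1, 1, 2]
Pattern of "lamp": [0, 1, 2, 3]
Patterns do not match
Same pattern = No


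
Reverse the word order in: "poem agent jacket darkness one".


Original: "poem agent jacket darkness one"
Words (1..n): poem | agent | jacket | darkness | one
Reversed (n..1): one | darkness | jacket | agent | poem
Result = "one darkness jacket agent poem"


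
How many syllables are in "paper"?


Word: "paper"
Syllable breakdown: pa-per
Counting: 2 parts
= 2 syllables


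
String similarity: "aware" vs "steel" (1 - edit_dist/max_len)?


Word 1: "aware" (length 5)
Word 2: "steel" (length 5)
One optimal edit sequence:
  1. substitute 'a' -> 's'  (+1)
  2. substitute 'w' -> 't'  (+1)
  3. substitute 'a' -> 'e'  (+1)
  4. substitute 'r' -> 'e'  (+1)
  5. substitute 'e' -> 'l'  (+1)
Edit distance = 5
Max length = max(5, 5) = 5
Similarity = 1 - 5/5
= 0.0000


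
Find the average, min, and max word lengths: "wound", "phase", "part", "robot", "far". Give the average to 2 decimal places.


Lengths: "wound"=5, "phase"=5, "part"=4, "robot"=5, "far"=3
Sum = 22, Count = 5
Average = 22/5 = 4.40
= avg=4.40, min=3, max=5


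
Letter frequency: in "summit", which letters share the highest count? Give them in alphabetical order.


Word: "summit"
Letter counts:
  'i': 1
  'm': 2
  's': 1
  't': 1
  'u': 1
Maximum count = 2
Most frequent = 'm' (2 times each)


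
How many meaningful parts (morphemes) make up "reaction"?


Word: "reaction"
Morphemes: re- / act / -ion
Each morpheme carries meaning
= 3 morphemes


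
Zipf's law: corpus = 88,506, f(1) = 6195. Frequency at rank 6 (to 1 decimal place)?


Zipf's law: f(r) = f(1) / r
f(1) = 6195
f(6) = 6195 / 6
= 1032.5 occurrences


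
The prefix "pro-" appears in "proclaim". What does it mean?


Prefix: pro-
As in: proclaim -> pro- + claim
Meaning = forward / in favor of


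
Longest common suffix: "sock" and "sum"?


Word 1: "sock"
Word 2: "sum"
Comparing from end:
  Pos -1: 'k' != 'm' (stop)
LCS = "" (length 0)


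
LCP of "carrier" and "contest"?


Word 1: "carrier"
Word 2: "contest"
Comparing from start:
  Pos 0: 'c' == 'c'
  Pos 1: 'a' != 'o' (stop)
LCP = "c" (length 1)


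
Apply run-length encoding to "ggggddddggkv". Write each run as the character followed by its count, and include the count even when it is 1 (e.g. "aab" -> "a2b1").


String: "ggggddddggkv"
Scanning for consecutive runs:
  'g' x 4
  'd' x 4
  'g' x 2
  'k' x 1
  'v' x 1
RLE = "g4d4g2k1v1"


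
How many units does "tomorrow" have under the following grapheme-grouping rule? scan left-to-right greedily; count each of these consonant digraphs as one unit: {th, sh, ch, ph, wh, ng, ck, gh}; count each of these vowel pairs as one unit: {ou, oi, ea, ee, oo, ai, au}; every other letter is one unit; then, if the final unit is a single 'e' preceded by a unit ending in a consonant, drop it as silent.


Word: "tomorrow" (8 letters)
Left-to-right scan:
  (1) 't' (letter)
  (2) 'o' (letter)
  (3) 'm' (letter)
  (4) 'o' (letter)
  (5) 'r' (letter)
  (6) 'r' (letter)
  (7) 'o' (letter)
  (8) 'w' (letter)
Units from scan: 8
Sound units = 8 units


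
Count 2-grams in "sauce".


Word: "sauce" (length 5)
Number of 2-grams = length - 2 + 1 = 5 - 2 + 1
= 4


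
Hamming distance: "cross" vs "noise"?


Comparing character by character (same length = 5):
  Pos 0: 'c' vs 'n' !=
  Pos 1: 'r' vs 'o' !=
  Pos 2: 'o' vs 'i' !=
  Pos 3: 's' vs 's' =
  Pos 4: 's' vs 'e' !=
Hamming distance = 4


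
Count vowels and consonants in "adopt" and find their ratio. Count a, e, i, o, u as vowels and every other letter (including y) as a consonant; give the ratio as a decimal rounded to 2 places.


Word: "adopt"
Vowels (a,e,i,o,u): 2
Consonants: 3
Ratio = 2/3
= 0.67


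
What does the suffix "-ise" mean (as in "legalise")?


Suffix: -ise
Example: legalise = legal + -ise
Meaning = to make


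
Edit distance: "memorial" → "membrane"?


Word 1: "memorial" (length 8)
Word 2: "membrane" (length 8)
One optimal edit sequence (insert/delete/substitute each cost 1):
  1. keep 'm'
  2. keep 'e'
  3. keep 'm'
  4. substitute 'o' -> 'b'  (+1)
  5. keep 'r'
  6. substitute 'i' -> 'a'  (+1)
  7. substitute 'a' -> 'n'  (+1)
  8. substitute 'l' -> 'e'  (+1)
Total edit operations: 4
Edit distance = 4


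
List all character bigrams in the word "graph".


Word: "graph" (length 5)
Number of bigrams = 5 - 2 + 1 = 4
  Position 0: "gr"
  Position 1: "ra"
  Position 2: "ap"
  Position 3: "ph"
Bigrams = "gr", "ra", "ap", "ph"


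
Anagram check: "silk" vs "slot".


Word 1: "silk" → sorted: ikls
Word 2: "slot" → sorted: lost
Same letters? ikls != lost
Anagram = No


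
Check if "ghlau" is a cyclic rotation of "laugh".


Word: "laugh", Candidate: "ghlau"
Method: check if candidate is substring of word+word
"laughlaugh" contains "ghlau"? Yes
Is rotation = Yes


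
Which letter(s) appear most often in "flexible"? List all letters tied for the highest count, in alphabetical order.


Word: "flexible"
Letter counts:
  'b': 1
  'e': 2
  'f': 1
  'i': 1
  'l': 2
  'x': 1
Maximum count = 2
Most frequent = 'e', 'l' (2 times each)


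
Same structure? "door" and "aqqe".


Pattern of "door": [0, 1, 1, 2]
Pattern of "aqqe": [0, 1, 1, 2]
Patterns match
Same pattern = Yes


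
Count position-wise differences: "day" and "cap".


Comparing character by character (same length = 3):
  Pos 0: 'd' vs 'c' !=
  Pos 1: 'a' vs 'a' =
  Pos 2: 'y' vs 'p' !=
Hamming distance = 2


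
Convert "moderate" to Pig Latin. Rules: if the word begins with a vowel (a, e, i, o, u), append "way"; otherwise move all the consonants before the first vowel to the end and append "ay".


Word: "moderate"
Starts with consonant(s) → move to end, add 'ay'
Consonant cluster: "m"
Pig Latin = "oderatemay"


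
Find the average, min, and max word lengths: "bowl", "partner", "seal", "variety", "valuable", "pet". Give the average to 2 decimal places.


Lengths: "bowl"=4, "partner"=7, "seal"=4, "variety"=7, "valuable"=8, "pet"=3
Sum = 33, Count = 6
Average = 33/6 = 5.50
= avg=5.50, min=3, max=8


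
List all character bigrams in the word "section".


Word: "section" (length 7)
Number of bigrams = 7 - 2 + 1 = 6
  Position 0: "se"
  Position 1: "ec"
  Position 2: "ct"
  Position 3: "ti"
  Position 4: "io"
  Position 5: "on"
Bigrams = "se", "ec", "ct", "ti", "io", "on"


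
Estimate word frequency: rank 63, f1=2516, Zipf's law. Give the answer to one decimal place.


Zipf's law: f(r) = f(1) / r
f(1) = 2516
f(63) = 2516 / 63
= 39.9 occurrences


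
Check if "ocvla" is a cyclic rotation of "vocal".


Word: "vocal", Candidate: "ocvla"
Method: check if candidate is substring of word+word
"vocalvocal" contains "ocvla"? No
Is rotation = No


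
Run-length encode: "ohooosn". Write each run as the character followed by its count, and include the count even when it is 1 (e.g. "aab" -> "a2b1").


String: "ohooosn"
Scanning for consecutive runs:
  'o' x 1
  'h' x 1
  'o' x 3
  's' x 1
  'n' x 1
RLE = "o1h1o3s1n1"


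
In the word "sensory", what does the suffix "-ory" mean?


Suffix: -ory
Example: sensory (sense + -ory, with a spelling change)
Meaning = relating to / place for


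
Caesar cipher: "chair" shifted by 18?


Word: "chair"
Shift: 18
Each letter → (letter + shift) mod 26:
  'c' (2) + 18 = 20 → 'u'
  'h' (7) + 18 = 25 → 'z'
  'a' (0) + 18 = 18 → 's'
  'i' (8) + 18 = 0 → 'a'
  'r' (17) + 18 = 9 → 'j'
Result = "uzsaj"


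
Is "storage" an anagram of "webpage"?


Word 1: "webpage" → sorted: abeegpw
Word 2: "storage" → sorted: aegorst
Same letters? abeegpw != aegorst
Anagram = No


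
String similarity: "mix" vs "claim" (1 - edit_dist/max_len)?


Word 1: "mix" (length 3)
Word 2: "claim" (length 5)
One optimal edit sequence:
  1. insert 'c'  (+1)
  2. insert 'l'  (+1)
  3. substitute 'm' -> 'a'  (+1)
  4. keep 'i'
  5. substitute 'x' -> 'm'  (+1)
Edit distance = 4
Max length = max(3, 5) = 5
Similarity = 1 - 4/5
= 0.2000


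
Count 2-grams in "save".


Word: "save" (length 4)
Number of 2-grams = length - 2 + 1 = 4 - 2 + 1
= 3


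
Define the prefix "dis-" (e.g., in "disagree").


Prefix: dis-
As in: disagree -> dis- + agree
Meaning = not / opposite


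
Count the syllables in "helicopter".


Word: "helicopter"
Syllable breakdown: hel-i-cop-ter
Counting: 4 parts
= 4 syllables


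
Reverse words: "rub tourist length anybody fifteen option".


Original: "rub tourist length anybody fifteen option"
Words (1..n): rub | tourist | length | anybody | fifteen | option
Reversed (n..1): option | fifteen | anybody | length | tourist | rub
Result = "option fifteen anybody length tourist rub"


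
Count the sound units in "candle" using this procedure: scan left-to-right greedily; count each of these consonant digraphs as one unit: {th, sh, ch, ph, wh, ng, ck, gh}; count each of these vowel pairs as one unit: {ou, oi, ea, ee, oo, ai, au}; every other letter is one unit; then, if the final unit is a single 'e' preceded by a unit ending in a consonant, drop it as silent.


Word: "candle" (6 letters)
Left-to-right scan:
  [1] 'c' (letter)
  [2] 'a' (letter)
  [3] 'n' (letter)
  [4] 'd' (letter)
  [5] 'l' (letter)
  [6] 'e' (letter)
Units from scan: 6
Final unit is 'e' after a consonant -> drop as silent (-1)
Sound units = 5 units


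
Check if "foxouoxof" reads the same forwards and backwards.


Word: "foxouoxof"
Reversed: "foxouoxof"
Forward == Backward? foxouoxof == foxouoxof
Palindrome = Yes


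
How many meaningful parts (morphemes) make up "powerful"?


Word: "powerful"
Morphemes: power + -ful
Each morpheme carries meaning
= 2 morphemes


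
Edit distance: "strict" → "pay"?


Word 1: "strict" (length 6)
Word 2: "pay" (length 3)
One optimal edit sequence (insert/delete/substitute each cost 1):
  1. delete 's'  (+1)
  2. delete 't'  (+1)
  3. delete 'r'  (+1)
  4. substitute 'i' -> 'p'  (+1)
  5. substitute 'c' -> 'a'  (+1)
  6. substitute 't' -> 'y'  (+1)
Total edit operations: 6
Edit distance = 6


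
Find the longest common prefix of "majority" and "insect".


Word 1: "majority"
Word 2: "insect"
Comparing from start:
  Pos 0: 'm' != 'i' (stop)
LCP = "" (length 0)


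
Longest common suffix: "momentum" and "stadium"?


Word 1: "momentum"
Word 2: "stadium"
Comparing from end:
  Pos -1: 'm' == 'm'
  Pos -2: 'u' == 'u'
  Pos -3: 't' != 'i' (stop)
LCS = "um" (length 2)


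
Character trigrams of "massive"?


Word: "massive" (length 7)
Number of trigrams = 7 - 3 + 1 = 5
  Position 0: "mas"
  Position 1: "ass"
  Position 2: "ssi"
  Position 3: "siv"
  Position 4: "ive"
Trigrams = "mas", "ass", "ssi", "siv", "ive"


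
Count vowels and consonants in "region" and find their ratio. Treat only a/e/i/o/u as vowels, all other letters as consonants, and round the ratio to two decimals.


Word: "region"
Vowels (a,e,i,o,u): 3
Consonants: 3
Ratio = 3/3
= 1.00


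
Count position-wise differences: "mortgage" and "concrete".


Comparing character by character (same length = 8):
  Pos 0: 'm' vs 'c' !=
  Pos 1: 'o' vs 'o' =
  Pos 2: 'r' vs 'n' !=
  Pos 3: 't' vs 'c' !=
  Pos 4: 'g' vs 'r' !=
  Pos 5: 'a' vs 'e' !=
  Pos 6: 'g' vs 't' !=
  Pos 7: 'e' vs 'e' =
Hamming distance = 6


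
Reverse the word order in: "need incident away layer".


Original: "need incident away layer"
Words (1..n): need | incident | away | layer
Reversed (n..1): layer | away | incident | need
Result = "layer away incident need"


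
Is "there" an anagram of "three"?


Word 1: "three" → sorted: eehrt
Word 2: "there" → sorted: eehrt
Same letters? eehrt == eehrt
Anagram = Yes


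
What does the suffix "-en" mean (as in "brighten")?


Suffix: -en
Example: brighten = bright + -en
Meaning = to make / become


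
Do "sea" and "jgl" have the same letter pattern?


Pattern of "sea": [0, 1, 2]
Pattern of "jgl": [0, 1, 2]
Patterns match
Same pattern = Yes


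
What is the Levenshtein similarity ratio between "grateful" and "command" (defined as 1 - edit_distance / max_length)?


Word 1: "grateful" (length 8)
Word 2: "command" (length 7)
One optimal edit sequence:
  1. delete 'g'  (+1)
  2. substitute 'r' -> 'c'  (+1)
  3. substitute 'a' -> 'o'  (+1)
  4. substitute 't' -> 'm'  (+1)
  5. substitute 'e' -> 'm'  (+1)
  6. substitute 'f' -> 'a'  (+1)
  7. substitute 'u' -> 'n'  (+1)
  8. substitute 'l' -> 'd'  (+1)
Edit distance = 8
Max length = max(8, 7) = 8
Similarity = 1 - 8/8
= 0.0000


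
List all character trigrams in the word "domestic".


Word: "domestic" (length 8)
Number of trigrams = 8 - 3 + 1 = 6
  Position 0: "dom"
  Position 1: "ome"
  Position 2: "mes"
  Position 3: "est"
  Position 4: "sti"
  Position 5: "tic"
Trigrams = "dom", "ome", "mes", "est", "sti", "tic"


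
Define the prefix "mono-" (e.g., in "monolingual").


Prefix: mono-
Example: monolingual = mono- + lingual
Meaning = one


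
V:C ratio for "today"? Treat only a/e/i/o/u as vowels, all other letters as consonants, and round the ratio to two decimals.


Word: "today"
Vowels (a,e,i,o,u): 2
Consonants: 3
Ratio = 2/3
= 0.67


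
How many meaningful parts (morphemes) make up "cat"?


Word: "cat"
Morphemes: cat
Each morpheme carries meaning
= 1 morpheme


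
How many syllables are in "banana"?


Word: "banana"
Syllable breakdown: ba-na-na
Counting: 3 parts
= 3 syllables


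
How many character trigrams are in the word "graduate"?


Word: "graduate" (length 8)
Number of 3-grams = length - 3 + 1 = 8 - 3 + 1
= 6


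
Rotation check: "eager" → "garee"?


Word: "eager", Candidate: "garee"
Method: check if candidate is substring of word+word
"eagereager" contains "garee"? No
Is rotation = No
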